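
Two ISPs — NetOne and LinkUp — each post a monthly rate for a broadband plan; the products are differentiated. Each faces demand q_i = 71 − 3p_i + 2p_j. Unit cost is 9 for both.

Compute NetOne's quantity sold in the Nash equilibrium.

46.5

NetOne's profit: π = (p_{NetOne} − 9)(71 − 3p_{NetOne} + 2p_{LinkUp}).
∂π/∂p_{NetOne} = 98 − 6p_{NetOne} + 2p_{LinkUp} = 0 ⇒ p_{NetOne} = 49/3 + (1/3)p_{LinkUp}.
Setting p_{NetOne} = p_{LinkUp} in the reaction function: p_{NetOne} = 49/3 + (1/3)p_{NetOne}, so p_{NetOne} = (49/3) / (2/3) = 24.5.
q_{NetOne} = 71 − 3·24.5 + 2·24.5 = 46.5.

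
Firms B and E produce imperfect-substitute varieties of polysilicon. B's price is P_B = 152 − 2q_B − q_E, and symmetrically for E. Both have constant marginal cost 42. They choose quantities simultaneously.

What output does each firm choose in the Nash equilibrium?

Firm B's profit: π = q_B(152 − 2q_B − q_E) − 42q_B.
∂π/∂q_B = 110 − 4q_B − q_E = 0 ⇒ q_B = 27.5 − 0.25q_E.
The game is symmetric, so in equilibrium q_E = q_B: the reaction function gives 1.25q_B = 27.5, hence q_B = 22.

22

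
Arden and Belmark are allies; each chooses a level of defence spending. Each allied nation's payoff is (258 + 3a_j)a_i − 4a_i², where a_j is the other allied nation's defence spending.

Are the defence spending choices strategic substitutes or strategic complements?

Arden's payoff is (258 + 3a_B)a_A − 4a_A².
∂π/∂a_A = 258 + 3a_B − 8a_A = 0, so a_A = 32.25 + 0.375a_B.
The best-response slope da_A/da_B = 0.375 > 0: the reaction function is upward-sloping, so the choices are strategic complements.

strategic complements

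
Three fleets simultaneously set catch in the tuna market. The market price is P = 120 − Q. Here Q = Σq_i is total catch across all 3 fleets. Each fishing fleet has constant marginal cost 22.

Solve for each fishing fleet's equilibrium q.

A representative fishing fleet's profit is π_i = q_i(120 − Q) − 22q_i, with Q = q_i + Σ_{j≠i} q_j.
First-order condition: 98 − 2q_i − Σ_{j≠i} q_j = 0.
With identical fishing fleets, set every q_j = q: then 98 − 2q − 2q = 0, i.e. q = 98/4 = 24.5.

24.5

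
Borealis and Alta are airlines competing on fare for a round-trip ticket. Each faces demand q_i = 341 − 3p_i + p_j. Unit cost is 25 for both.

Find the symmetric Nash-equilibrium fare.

Borealis's profit: π = (p_{Borealis} − 25)(341 − 3p_{Borealis} + p_{Alta}).
∂π/∂p_{Borealis} = 416 − 6p_{Borealis} + p_{Alta} = 0 ⇒ p_{Borealis} = 208/3 + (1/6)p_{Alta}.
Setting p_{Borealis} = p_{Alta} in the reaction function: p_{Borealis} = 208/3 + (1/6)p_{Borealis}, so p_{Borealis} = (208/3) / (5/6) = 83.2.

83.2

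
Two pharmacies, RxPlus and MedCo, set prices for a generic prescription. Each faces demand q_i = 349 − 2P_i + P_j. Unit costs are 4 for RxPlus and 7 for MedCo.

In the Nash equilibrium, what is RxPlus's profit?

26634.32

RxPlus's profit: π = (P_{RxPlus} − 4)(349 − 2P_{RxPlus} + P_{MedCo}).
∂π/∂P_{RxPlus} = 357 − 4P_{RxPlus} + P_{MedCo} = 0 ⇒ P_{RxPlus} = 89.25 + 0.25P_{MedCo}.
Similarly P_{MedCo} = 90.75 + 0.25P_{RxPlus}.
Substituting the second reaction function into the first: P_{RxPlus} = 89.25 + 0.25(90.75 + 0.25P_{RxPlus}), which gives 0.9375P_{RxPlus} = 111.9375 ⇒ P_{RxPlus} = 119.4.
Then P_{MedCo} = 90.75 + 0.25·119.4 = 120.6.
q_{RxPlus} = 349 − 2·119.4 + 120.6 = 230.8.
Profit = (119.4 − 4)·230.8 = 26634.32.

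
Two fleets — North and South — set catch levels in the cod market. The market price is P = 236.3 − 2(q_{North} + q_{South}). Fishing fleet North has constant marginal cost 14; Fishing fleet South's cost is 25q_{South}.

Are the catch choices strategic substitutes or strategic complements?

strategic substitutes

Fishing fleet North's profit: π = q_{North}(236.3 − 2(q_{North} + q_{South})) − 14q_{North}.
∂π/∂q_{North} = 222.3 − 4q_{North} − 2q_{South} = 0, so q_{North} = 55.575 − 0.5q_{South}.
The best-response slope dq_{North}/dq_{South} = −0.5 < 0: the reaction function is downward-sloping, so the choices are strategic substitutes.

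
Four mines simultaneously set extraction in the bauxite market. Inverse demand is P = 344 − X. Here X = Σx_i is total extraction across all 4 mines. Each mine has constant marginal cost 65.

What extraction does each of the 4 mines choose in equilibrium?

55.8

A representative mine's profit is π_i = x_i(344 − X) − 65x_i, with X = x_i + Σ_{j≠i} x_j.
First-order condition: 279 − 2x_i − Σ_{j≠i} x_j = 0.
In a symmetric equilibrium every mine chooses the same x, so Σ_{j≠i} x_j = 3x. The condition becomes 279 − 5x = 0, giving x = 279/5 = 55.8.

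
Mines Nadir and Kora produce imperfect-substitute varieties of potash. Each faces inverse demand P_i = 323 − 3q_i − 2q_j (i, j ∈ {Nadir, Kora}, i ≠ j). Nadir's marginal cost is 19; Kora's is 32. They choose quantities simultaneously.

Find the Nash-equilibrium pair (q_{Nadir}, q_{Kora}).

38.8125, 35.5625

Mine Nadir's profit: π = q_{Nadir}(323 − 3q_{Nadir} − 2q_{Kora}) − 19q_{Nadir}.
∂π/∂q_{Nadir} = 304 − 6q_{Nadir} − 2q_{Kora} = 0 ⇒ q_{Nadir} = 152/3 − (1/3)q_{Kora}.
Similarly q_{Kora} = 48.5 − (1/3)q_{Nadir}.
Plugging q_{Kora} into Nadir's best response: q_{Nadir} = 152/3 − (1/3)(48.5 − (1/3)q_{Nadir}) ⇒ (8/9)q_{Nadir} = 34.5, so q_{Nadir} = 38.8125.
Then q_{Kora} = 48.5 − (1/3)·38.8125 = 35.5625.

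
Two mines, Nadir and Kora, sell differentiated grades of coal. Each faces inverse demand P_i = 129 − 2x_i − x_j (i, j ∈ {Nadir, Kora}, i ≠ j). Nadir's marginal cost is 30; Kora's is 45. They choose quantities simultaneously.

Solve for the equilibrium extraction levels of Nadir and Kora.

20.8, 15.8

Mine Nadir's profit: π = x_{Nadir}(129 − 2x_{Nadir} − x_{Kora}) − 30x_{Nadir}.
∂π/∂x_{Nadir} = 99 − 4x_{Nadir} − x_{Kora} = 0 ⇒ x_{Nadir} = 24.75 − 0.25x_{Kora}.
Similarly x_{Kora} = 21 − 0.25x_{Nadir}.
Plugging x_{Kora} into Nadir's best response: x_{Nadir} = 24.75 − 0.25(21 − 0.25x_{Nadir}) ⇒ 0.9375x_{Nadir} = 19.5, so x_{Nadir} = 20.8.
Then x_{Kora} = 21 − 0.25·20.8 = 15.8.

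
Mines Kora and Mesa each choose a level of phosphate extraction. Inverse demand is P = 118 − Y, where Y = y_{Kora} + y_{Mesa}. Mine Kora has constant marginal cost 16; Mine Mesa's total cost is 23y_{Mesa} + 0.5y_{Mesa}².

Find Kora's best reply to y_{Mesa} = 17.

42.5

Mine Kora's profit: π = y_{Kora}(118 − (y_{Kora} + y_{Mesa})) − 16y_{Kora}.
∂π/∂y_{Kora} = 102 − 2y_{Kora} − y_{Mesa} = 0, so y_{Kora} = 51 − 0.5y_{Mesa}.
At y_{Mesa} = 17: y_{Kora} = 51 − 0.5·17 = 42.5.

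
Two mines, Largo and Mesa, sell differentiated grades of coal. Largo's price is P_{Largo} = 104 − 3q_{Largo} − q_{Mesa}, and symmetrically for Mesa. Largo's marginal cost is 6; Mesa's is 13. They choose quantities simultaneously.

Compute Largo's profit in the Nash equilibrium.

604.92

Mine Largo's profit: π = q_{Largo}(104 − 3q_{Largo} − q_{Mesa}) − 6q_{Largo}.
∂π/∂q_{Largo} = 98 − 6q_{Largo} − q_{Mesa} = 0 ⇒ q_{Largo} = 49/3 − (1/6)q_{Mesa}.
Similarly q_{Mesa} = 91/6 − (1/6)q_{Largo}.
Plugging q_{Mesa} into Largo's best response: q_{Largo} = 49/3 − (1/6)(91/6 − (1/6)q_{Largo}) ⇒ (35/36)q_{Largo} = 497/36, so q_{Largo} = 14.2.
Then q_{Mesa} = 91/6 − (1/6)·14.2 = 12.8.
P_{Largo} = 104 − 3·14.2 − 12.8 = 48.6.
Profit = (48.6 − 6)·14.2 = 604.92.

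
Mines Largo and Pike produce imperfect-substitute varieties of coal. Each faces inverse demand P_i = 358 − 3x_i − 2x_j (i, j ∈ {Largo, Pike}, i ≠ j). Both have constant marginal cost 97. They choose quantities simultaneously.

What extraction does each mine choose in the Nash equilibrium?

32.625

Mine Largo's profit: π = x_{Largo}(358 − 3x_{Largo} − 2x_{Pike}) − 97x_{Largo}.
∂π/∂x_{Largo} = 261 − 6x_{Largo} − 2x_{Pike} = 0 ⇒ x_{Largo} = 43.5 − (1/3)x_{Pike}.
The game is symmetric, so in equilibrium x_{Pike} = x_{Largo}: the reaction function gives (4/3)x_{Largo} = 43.5, hence x_{Largo} = 32.625.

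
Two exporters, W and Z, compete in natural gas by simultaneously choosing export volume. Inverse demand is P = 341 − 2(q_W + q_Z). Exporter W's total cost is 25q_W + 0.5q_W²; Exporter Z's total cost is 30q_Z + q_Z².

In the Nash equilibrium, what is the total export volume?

Exporter W's profit: π = q_W(341 − 2(q_W + q_Z)) − 25q_W − 0.5q_W².
∂π/∂q_W = 316 − 5q_W − 2q_Z = 0, so q_W = 63.2 − 0.4q_Z.
For Z: ∂π/∂q_Z = 311 − 6q_Z − 2q_W = 0 ⇒ q_Z = 311/6 − (1/3)q_W.
Solving the two reaction functions simultaneously: (1 − (−0.4)(−1/3))q_W = 63.2 − 0.4·(311/6), so (13/15)q_W = 637/15 and q_W = 49.
Then q_Z = 311/6 − (1/3)·49 = 35.5.
Total export volume: 49 + 35.5 = 84.5.

84.5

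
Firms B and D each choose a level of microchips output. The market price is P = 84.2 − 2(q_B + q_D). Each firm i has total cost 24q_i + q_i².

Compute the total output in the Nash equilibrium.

15.05

Firm B's profit: π = q_B(84.2 − 2(q_B + q_D)) − 24q_B − q_B².
∂π/∂q_B = 60.2 − 6q_B − 2q_D = 0, so q_B = 301/30 − (1/3)q_D.
By symmetry q_D = q_B; substituting into the reaction function, (4/3)q_B = 301/30 and q_B = 7.525.
Total output: 7.525 + 7.525 = 15.05.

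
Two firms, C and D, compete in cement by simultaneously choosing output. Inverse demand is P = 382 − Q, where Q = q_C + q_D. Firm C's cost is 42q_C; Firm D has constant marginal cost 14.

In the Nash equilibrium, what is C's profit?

10816

Firm C's profit: π = q_C(382 − (q_C + q_D)) − 42q_C.
∂π/∂q_C = 340 − 2q_C − q_D = 0, so q_C = 170 − 0.5q_D.
By the same steps for D: q_D = 184 − 0.5q_C.
Plugging q_D into C's best response: q_C = 170 − 0.5(184 − 0.5q_C) ⇒ 0.75q_C = 78, so q_C = 104.
Then q_D = 184 − 0.5·104 = 132.
Price P = 382 − 236 = 146.
C's profit: (146 − 42)·104 = 10816.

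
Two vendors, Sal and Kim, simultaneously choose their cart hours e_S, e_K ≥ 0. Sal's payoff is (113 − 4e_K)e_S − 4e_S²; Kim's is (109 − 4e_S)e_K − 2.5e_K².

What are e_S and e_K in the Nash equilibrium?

5.375, 17.5

Expanding Sal's payoff: 113e_S − 4e_Ke_S − 4e_S².
∂π/∂e_S = 113 − 4e_K − 8e_S = 0, so e_S = 14.125 − 0.5e_K.
Likewise for Kim: e_K = 21.8 − 0.8e_S.
Solving the two reaction functions simultaneously: (1 − (−0.5)(−0.8))e_S = 14.125 − 0.5·21.8, so 0.6e_S = 3.225 and e_S = 5.375.
Then e_K = 21.8 − 0.8·5.375 = 17.5.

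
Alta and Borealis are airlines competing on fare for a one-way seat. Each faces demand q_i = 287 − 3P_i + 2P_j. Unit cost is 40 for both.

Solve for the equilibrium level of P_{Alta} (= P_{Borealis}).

Alta's profit: π = (P_{Alta} − 40)(287 − 3P_{Alta} + 2P_{Borealis}).
∂π/∂P_{Alta} = 407 − 6P_{Alta} + 2P_{Borealis} = 0 ⇒ P_{Alta} = 407/6 + (1/3)P_{Borealis}.
The game is symmetric, so in equilibrium P_{Borealis} = P_{Alta}: the reaction function gives (2/3)P_{Alta} = 407/6, hence P_{Alta} = 101.75.

101.75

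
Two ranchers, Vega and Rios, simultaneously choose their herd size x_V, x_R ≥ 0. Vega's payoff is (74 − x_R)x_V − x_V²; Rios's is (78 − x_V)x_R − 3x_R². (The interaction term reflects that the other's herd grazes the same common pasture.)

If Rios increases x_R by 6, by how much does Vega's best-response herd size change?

Expanding Vega's payoff: 74x_V − x_Rx_V − x_V².
∂π/∂x_V = 74 − x_R − 2x_V = 0, so x_V = 37 − 0.5x_R.
The reaction-function slope is −0.5, so a 6-unit rise in x_R moves x_V by −0.5 × 6 = −3. Vega's best response falls — the actions are strategic substitutes.

-3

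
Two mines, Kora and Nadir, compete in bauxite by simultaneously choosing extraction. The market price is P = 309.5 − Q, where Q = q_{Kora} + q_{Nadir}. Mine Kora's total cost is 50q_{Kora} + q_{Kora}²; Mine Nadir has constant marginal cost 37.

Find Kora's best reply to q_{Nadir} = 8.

62.875

Mine Kora's profit: π = q_{Kora}(309.5 − (q_{Kora} + q_{Nadir})) − 50q_{Kora} − q_{Kora}².
∂π/∂q_{Kora} = 259.5 − 4q_{Kora} − q_{Nadir} = 0, so q_{Kora} = 64.875 − 0.25q_{Nadir}.
At q_{Nadir} = 8: q_{Kora} = 64.875 − 0.25·8 = 62.875.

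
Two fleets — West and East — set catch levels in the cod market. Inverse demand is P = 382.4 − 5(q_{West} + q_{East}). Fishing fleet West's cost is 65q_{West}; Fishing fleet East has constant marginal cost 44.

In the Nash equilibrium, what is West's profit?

Fishing fleet West's profit: π = q_{West}(382.4 − 5(q_{West} + q_{East})) − 65q_{West}.
∂π/∂q_{West} = 317.4 − 10q_{West} − 5q_{East} = 0, so q_{West} = 31.74 − 0.5q_{East}.
By the same steps for East: q_{East} = 33.84 − 0.5q_{West}.
Solving the two reaction functions simultaneously: (1 − (−0.5)(−0.5))q_{West} = 31.74 − 0.5·33.84, so 0.75q_{West} = 14.82 and q_{West} = 19.76.
Then q_{East} = 33.84 − 0.5·19.76 = 23.96.
Price P = 382.4 − 5·43.72 = 163.8.
West's profit: (163.8 − 65)·19.76 = 1952.288.

1952.288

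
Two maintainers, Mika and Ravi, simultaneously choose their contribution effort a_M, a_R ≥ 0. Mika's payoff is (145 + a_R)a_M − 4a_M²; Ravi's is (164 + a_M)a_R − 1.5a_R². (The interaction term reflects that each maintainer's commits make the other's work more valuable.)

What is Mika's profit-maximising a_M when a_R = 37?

Expanding Mika's payoff: 145a_M + a_Ra_M − 4a_M².
∂π/∂a_M = 145 + a_R − 8a_M = 0, so a_M = 18.125 + 0.125a_R.
At a_R = 37: a_M = 18.125 + 0.125·37 = 22.75.

22.75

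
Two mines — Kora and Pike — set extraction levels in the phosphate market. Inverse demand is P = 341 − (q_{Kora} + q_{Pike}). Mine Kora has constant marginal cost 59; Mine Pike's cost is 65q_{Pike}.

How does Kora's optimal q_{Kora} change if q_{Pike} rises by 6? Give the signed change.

Mine Kora's profit: π = q_{Kora}(341 − (q_{Kora} + q_{Pike})) − 59q_{Kora}.
∂π/∂q_{Kora} = 282 − 2q_{Kora} − q_{Pike} = 0, so q_{Kora} = 141 − 0.5q_{Pike}.
The reaction-function slope is −0.5, so a 6-unit rise in q_{Pike} moves q_{Kora} by −0.5 × 6 = −3. Kora's best response falls — the actions are strategic substitutes.

-3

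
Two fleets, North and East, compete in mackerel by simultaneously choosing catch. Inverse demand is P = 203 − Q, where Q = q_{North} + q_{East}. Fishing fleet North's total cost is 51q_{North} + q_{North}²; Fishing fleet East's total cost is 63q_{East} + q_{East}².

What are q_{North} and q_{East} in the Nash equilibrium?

31.2, 27.2

Fishing fleet North's profit: π = q_{North}(203 − (q_{North} + q_{East})) − 51q_{North} − q_{North}².
∂π/∂q_{North} = 152 − 4q_{North} − q_{East} = 0, so q_{North} = 38 − 0.25q_{East}.
By the same steps for East: q_{East} = 35 − 0.25q_{North}.
Substituting the second reaction function into the first: q_{North} = 38 − 0.25(35 − 0.25q_{North}), which gives 0.9375q_{North} = 29.25 ⇒ q_{North} = 31.2.
Then q_{East} = 35 − 0.25·31.2 = 27.2.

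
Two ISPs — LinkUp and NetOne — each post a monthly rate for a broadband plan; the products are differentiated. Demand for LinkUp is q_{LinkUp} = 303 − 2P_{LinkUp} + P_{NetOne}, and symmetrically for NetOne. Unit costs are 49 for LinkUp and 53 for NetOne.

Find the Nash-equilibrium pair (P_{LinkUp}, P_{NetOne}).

LinkUp's profit: π = (P_{LinkUp} − 49)(303 − 2P_{LinkUp} + P_{NetOne}).
∂π/∂P_{LinkUp} = 401 − 4P_{LinkUp} + P_{NetOne} = 0 ⇒ P_{LinkUp} = 100.25 + 0.25P_{NetOne}.
Similarly P_{NetOne} = 102.25 + 0.25P_{LinkUp}.
Plugging P_{NetOne} into LinkUp's best response: P_{LinkUp} = 100.25 + 0.25(102.25 + 0.25P_{LinkUp}) ⇒ 0.9375P_{LinkUp} = 125.8125, so P_{LinkUp} = 134.2.
Then P_{NetOne} = 102.25 + 0.25·134.2 = 135.8.

134.2, 135.8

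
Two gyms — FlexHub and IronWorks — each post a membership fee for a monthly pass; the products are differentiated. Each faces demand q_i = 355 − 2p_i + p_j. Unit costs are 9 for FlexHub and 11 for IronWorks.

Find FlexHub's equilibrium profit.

26726.72

FlexHub's profit: π = (p_{FlexHub} − 9)(355 − 2p_{FlexHub} + p_{IronWorks}).
∂π/∂p_{FlexHub} = 373 − 4p_{FlexHub} + p_{IronWorks} = 0 ⇒ p_{FlexHub} = 93.25 + 0.25p_{IronWorks}.
Similarly p_{IronWorks} = 94.25 + 0.25p_{FlexHub}.
Substituting the second reaction function into the first: p_{FlexHub} = 93.25 + 0.25(94.25 + 0.25p_{FlexHub}), which gives 0.9375p_{FlexHub} = 116.8125 ⇒ p_{FlexHub} = 124.6.
Then p_{IronWorks} = 94.25 + 0.25·124.6 = 125.4.
q_{FlexHub} = 355 − 2·124.6 + 125.4 = 231.2.
Profit = (124.6 − 9)·231.2 = 26726.72.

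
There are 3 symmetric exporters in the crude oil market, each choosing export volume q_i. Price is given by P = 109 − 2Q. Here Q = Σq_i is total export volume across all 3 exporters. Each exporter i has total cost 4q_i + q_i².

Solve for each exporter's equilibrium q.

A representative exporter's profit is π_i = q_i(109 − 2Q) − 4q_i − q_i², with Q = q_i + Σ_{j≠i} q_j.
First-order condition: 105 − 6q_i − 2Σ_{j≠i} q_j = 0.
In a symmetric equilibrium every exporter chooses the same q, so Σ_{j≠i} q_j = 2q. The condition becomes 105 − 10q = 0, giving q = 105/10 = 10.5.

10.5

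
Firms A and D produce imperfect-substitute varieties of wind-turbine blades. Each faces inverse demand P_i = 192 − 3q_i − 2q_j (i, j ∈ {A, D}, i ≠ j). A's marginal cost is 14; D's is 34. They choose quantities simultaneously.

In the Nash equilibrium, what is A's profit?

1656.75

Firm A's profit: π = q_A(192 − 3q_A − 2q_D) − 14q_A.
∂π/∂q_A = 178 − 6q_A − 2q_D = 0 ⇒ q_A = 89/3 − (1/3)q_D.
Similarly q_D = 79/3 − (1/3)q_A.
Plugging q_D into A's best response: q_A = 89/3 − (1/3)(79/3 − (1/3)q_A) ⇒ (8/9)q_A = 188/9, so q_A = 23.5.
Then q_D = 79/3 − (1/3)·23.5 = 18.5.
P_A = 192 − 3·23.5 − 2·18.5 = 84.5.
Profit = (84.5 − 14)·23.5 = 1656.75.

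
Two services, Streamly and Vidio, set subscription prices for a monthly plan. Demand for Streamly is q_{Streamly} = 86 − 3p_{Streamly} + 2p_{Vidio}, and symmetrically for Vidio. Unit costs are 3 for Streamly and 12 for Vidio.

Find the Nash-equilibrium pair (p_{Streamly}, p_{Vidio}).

Streamly's profit: π = (p_{Streamly} − 3)(86 − 3p_{Streamly} + 2p_{Vidio}).
∂π/∂p_{Streamly} = 95 − 6p_{Streamly} + 2p_{Vidio} = 0 ⇒ p_{Streamly} = 95/6 + (1/3)p_{Vidio}.
Similarly p_{Vidio} = 61/3 + (1/3)p_{Streamly}.
Plugging p_{Vidio} into Streamly's best response: p_{Streamly} = 95/6 + (1/3)(61/3 + (1/3)p_{Streamly}) ⇒ (8/9)p_{Streamly} = 407/18, so p_{Streamly} = 25.4375.
Then p_{Vidio} = 61/3 + (1/3)·25.4375 = 28.8125.

25.4375, 28.8125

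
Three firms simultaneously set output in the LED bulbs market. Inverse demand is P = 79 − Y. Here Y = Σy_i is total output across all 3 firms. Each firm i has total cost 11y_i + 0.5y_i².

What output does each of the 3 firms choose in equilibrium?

A representative firm's profit is π_i = y_i(79 − Y) − 11y_i − 0.5y_i², with Y = y_i + Σ_{j≠i} y_j.
First-order condition: 68 − 3y_i − Σ_{j≠i} y_j = 0.
In a symmetric equilibrium every firm chooses the same y, so Σ_{j≠i} y_j = 2y. The condition becomes 68 − 5y = 0, giving y = 68/5 = 13.6.

13.6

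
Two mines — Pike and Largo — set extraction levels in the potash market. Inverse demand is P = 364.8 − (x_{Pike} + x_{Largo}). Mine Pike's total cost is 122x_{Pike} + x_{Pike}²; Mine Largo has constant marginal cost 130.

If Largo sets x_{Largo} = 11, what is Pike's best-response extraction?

57.95

Mine Pike's profit: π = x_{Pike}(364.8 − (x_{Pike} + x_{Largo})) − 122x_{Pike} − x_{Pike}².
∂π/∂x_{Pike} = 242.8 − 4x_{Pike} − x_{Largo} = 0, so x_{Pike} = 60.7 − 0.25x_{Largo}.
At x_{Largo} = 11: x_{Pike} = 60.7 − 0.25·11 = 57.95.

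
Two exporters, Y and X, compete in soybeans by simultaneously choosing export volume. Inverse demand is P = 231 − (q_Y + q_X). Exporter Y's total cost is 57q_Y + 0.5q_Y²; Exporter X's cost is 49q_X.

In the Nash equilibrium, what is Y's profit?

Exporter Y's profit: π = q_Y(231 − (q_Y + q_X)) − 57q_Y − 0.5q_Y².
∂π/∂q_Y = 174 − 3q_Y − q_X = 0, so q_Y = 58 − (1/3)q_X.
For X: ∂π/∂q_X = 182 − 2q_X − q_Y = 0 ⇒ q_X = 91 − 0.5q_Y.
Substituting the second reaction function into the first: q_Y = 58 − (1/3)(91 − 0.5q_Y), which gives (5/6)q_Y = 83/3 ⇒ q_Y = 33.2.
Then q_X = 91 − 0.5·33.2 = 74.4.
Price P = 231 − 107.6 = 123.4.
Y's profit: (123.4 − 57)·33.2 − 0.5(33.2)² = 1653.36.

1653.36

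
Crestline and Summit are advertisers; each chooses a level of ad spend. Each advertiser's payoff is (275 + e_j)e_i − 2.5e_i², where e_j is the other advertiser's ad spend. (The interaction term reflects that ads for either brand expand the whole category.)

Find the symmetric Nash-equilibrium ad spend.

68.75

Crestline's payoff is (275 + e_S)e_C − 2.5e_C².
∂π/∂e_C = 275 + e_S − 5e_C = 0, so e_C = 55 + 0.2e_S.
By symmetry e_S = e_C; substituting into the reaction function, 0.8e_C = 55 and e_C = 68.75.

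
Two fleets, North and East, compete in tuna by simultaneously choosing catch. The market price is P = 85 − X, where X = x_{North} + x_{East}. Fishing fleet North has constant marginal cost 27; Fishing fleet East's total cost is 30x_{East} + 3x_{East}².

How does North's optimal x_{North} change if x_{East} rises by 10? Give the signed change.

Fishing fleet North's profit: π = x_{North}(85 − (x_{North} + x_{East})) − 27x_{North}.
∂π/∂x_{North} = 58 − 2x_{North} − x_{East} = 0, so x_{North} = 29 − 0.5x_{East}.
The reaction-function slope is −0.5, so a 10-unit rise in x_{East} moves x_{North} by −0.5 × 10 = −5. North's best response falls — the actions are strategic substitutes.

-5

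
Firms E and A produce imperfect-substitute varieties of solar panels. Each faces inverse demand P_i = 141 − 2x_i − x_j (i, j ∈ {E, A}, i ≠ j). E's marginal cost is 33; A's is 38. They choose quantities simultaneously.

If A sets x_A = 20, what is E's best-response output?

22

Firm E's profit: π = x_E(141 − 2x_E − x_A) − 33x_E.
∂π/∂x_E = 108 − 4x_E − x_A = 0 ⇒ x_E = 27 − 0.25x_A.
At x_A = 20: x_E = 27 − 0.25·20 = 22.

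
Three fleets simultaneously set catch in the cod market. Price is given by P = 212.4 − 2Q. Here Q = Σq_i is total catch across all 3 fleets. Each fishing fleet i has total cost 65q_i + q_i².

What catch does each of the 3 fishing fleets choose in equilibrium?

14.74

A representative fishing fleet's profit is π_i = q_i(212.4 − 2Q) − 65q_i − q_i², with Q = q_i + Σ_{j≠i} q_j.
First-order condition: 147.4 − 6q_i − 2Σ_{j≠i} q_j = 0.
With identical fishing fleets, set every q_j = q: then 147.4 − 6q − 4q = 0, i.e. q = 147.4/10 = 14.74.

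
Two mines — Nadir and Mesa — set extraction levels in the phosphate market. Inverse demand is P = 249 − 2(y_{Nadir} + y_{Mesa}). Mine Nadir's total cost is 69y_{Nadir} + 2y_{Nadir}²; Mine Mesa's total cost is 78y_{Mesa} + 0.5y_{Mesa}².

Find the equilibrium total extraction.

43.5

Mine Nadir's profit: π = y_{Nadir}(249 − 2(y_{Nadir} + y_{Mesa})) − 69y_{Nadir} − 2y_{Nadir}².
∂π/∂y_{Nadir} = 180 − 8y_{Nadir} − 2y_{Mesa} = 0, so y_{Nadir} = 22.5 − 0.25y_{Mesa}.
For Mesa: ∂π/∂y_{Mesa} = 171 − 5y_{Mesa} − 2y_{Nadir} = 0 ⇒ y_{Mesa} = 34.2 − 0.4y_{Nadir}.
Solving the two reaction functions simultaneously: (1 − (−0.25)(−0.4))y_{Nadir} = 22.5 − 0.25·34.2, so 0.9y_{Nadir} = 13.95 and y_{Nadir} = 15.5.
Then y_{Mesa} = 34.2 − 0.4·15.5 = 28.
Total extraction: 15.5 + 28 = 43.5.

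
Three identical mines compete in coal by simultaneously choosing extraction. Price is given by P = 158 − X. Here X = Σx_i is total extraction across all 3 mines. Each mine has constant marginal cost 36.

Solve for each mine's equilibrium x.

30.5

A representative mine's profit is π_i = x_i(158 − X) − 36x_i, with X = x_i + Σ_{j≠i} x_j.
First-order condition: 122 − 2x_i − Σ_{j≠i} x_j = 0.
Imposing symmetry (x_j = x for all j) turns Σ_{j≠i} x_j into 2x, so 122 = 4x and x = 30.5.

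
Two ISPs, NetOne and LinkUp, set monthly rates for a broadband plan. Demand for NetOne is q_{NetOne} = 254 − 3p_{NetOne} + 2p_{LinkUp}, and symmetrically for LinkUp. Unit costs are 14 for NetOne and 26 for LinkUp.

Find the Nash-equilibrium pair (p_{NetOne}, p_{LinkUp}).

NetOne's profit: π = (p_{NetOne} − 14)(254 − 3p_{NetOne} + 2p_{LinkUp}).
∂π/∂p_{NetOne} = 296 − 6p_{NetOne} + 2p_{LinkUp} = 0 ⇒ p_{NetOne} = 148/3 + (1/3)p_{LinkUp}.
Similarly p_{LinkUp} = 166/3 + (1/3)p_{NetOne}.
Solving the two reaction functions simultaneously: (1 − (1/3)(1/3))p_{NetOne} = 148/3 + (1/3)·(166/3), so (8/9)p_{NetOne} = 610/9 and p_{NetOne} = 76.25.
Then p_{LinkUp} = 166/3 + (1/3)·76.25 = 80.75.

76.25, 80.75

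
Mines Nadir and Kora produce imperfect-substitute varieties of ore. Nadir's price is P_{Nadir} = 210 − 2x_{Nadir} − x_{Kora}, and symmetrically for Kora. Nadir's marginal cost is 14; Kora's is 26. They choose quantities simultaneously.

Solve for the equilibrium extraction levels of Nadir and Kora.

40, 36

Mine Nadir's profit: π = x_{Nadir}(210 − 2x_{Nadir} − x_{Kora}) − 14x_{Nadir}.
∂π/∂x_{Nadir} = 196 − 4x_{Nadir} − x_{Kora} = 0 ⇒ x_{Nadir} = 49 − 0.25x_{Kora}.
Similarly x_{Kora} = 46 − 0.25x_{Nadir}.
Solving the two reaction functions simultaneously: (1 − (−0.25)(−0.25))x_{Nadir} = 49 − 0.25·46, so 0.9375x_{Nadir} = 37.5 and x_{Nadir} = 40.
Then x_{Kora} = 46 − 0.25·40 = 36.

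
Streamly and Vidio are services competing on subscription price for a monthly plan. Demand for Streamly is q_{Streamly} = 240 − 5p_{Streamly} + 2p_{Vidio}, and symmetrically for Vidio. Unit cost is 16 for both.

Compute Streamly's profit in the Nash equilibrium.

Streamly's profit: π = (p_{Streamly} − 16)(240 − 5p_{Streamly} + 2p_{Vidio}).
∂π/∂p_{Streamly} = 320 − 10p_{Streamly} + 2p_{Vidio} = 0 ⇒ p_{Streamly} = 32 + 0.2p_{Vidio}.
The game is symmetric, so in equilibrium p_{Vidio} = p_{Streamly}: the reaction function gives 0.8p_{Streamly} = 32, hence p_{Streamly} = 40.
q_{Streamly} = 240 − 5·40 + 2·40 = 120.
Profit = (40 − 16)·120 = 2880.

2880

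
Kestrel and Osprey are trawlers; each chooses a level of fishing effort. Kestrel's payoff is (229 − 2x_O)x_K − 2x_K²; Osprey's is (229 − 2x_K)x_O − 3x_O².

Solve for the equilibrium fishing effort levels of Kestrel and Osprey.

Expanding Kestrel's payoff: 229x_K − 2x_Ox_K − 2x_K².
∂π/∂x_K = 229 − 2x_O − 4x_K = 0, so x_K = 57.25 − 0.5x_O.
Likewise for Osprey: x_O = 229/6 − (1/3)x_K.
Plugging x_O into Kestrel's best response: x_K = 57.25 − 0.5(229/6 − (1/3)x_K) ⇒ (5/6)x_K = 229/6, so x_K = 45.8.
Then x_O = 229/6 − (1/3)·45.8 = 22.9.

45.8, 22.9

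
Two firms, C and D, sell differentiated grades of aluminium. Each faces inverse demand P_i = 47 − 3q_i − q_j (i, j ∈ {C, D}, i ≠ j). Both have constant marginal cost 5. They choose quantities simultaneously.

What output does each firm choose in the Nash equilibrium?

6

Firm C's profit: π = q_C(47 − 3q_C − q_D) − 5q_C.
∂π/∂q_C = 42 − 6q_C − q_D = 0 ⇒ q_C = 7 − (1/6)q_D.
By symmetry q_D = q_C; substituting into the reaction function, (7/6)q_C = 7 and q_C = 6.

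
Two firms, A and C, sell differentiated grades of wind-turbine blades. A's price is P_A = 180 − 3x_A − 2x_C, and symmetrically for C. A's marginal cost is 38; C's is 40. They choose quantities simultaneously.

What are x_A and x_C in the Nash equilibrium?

17.875, 17.375

Firm A's profit: π = x_A(180 − 3x_A − 2x_C) − 38x_A.
∂π/∂x_A = 142 − 6x_A − 2x_C = 0 ⇒ x_A = 71/3 − (1/3)x_C.
Similarly x_C = 70/3 − (1/3)x_A.
Substituting the second reaction function into the first: x_A = 71/3 − (1/3)(70/3 − (1/3)x_A), which gives (8/9)x_A = 143/9 ⇒ x_A = 17.875.
Then x_C = 70/3 − (1/3)·17.875 = 17.375.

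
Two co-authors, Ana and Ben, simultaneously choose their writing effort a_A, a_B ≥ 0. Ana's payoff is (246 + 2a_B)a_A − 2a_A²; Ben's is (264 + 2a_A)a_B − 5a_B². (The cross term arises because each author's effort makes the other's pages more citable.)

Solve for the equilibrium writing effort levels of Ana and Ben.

Expanding Ana's payoff: 246a_A + 2a_Ba_A − 2a_A².
∂π/∂a_A = 246 + 2a_B − 4a_A = 0, so a_A = 61.5 + 0.5a_B.
Likewise for Ben: a_B = 26.4 + 0.2a_A.
Solving the two reaction functions simultaneously: (1 − (0.5)(0.2))a_A = 61.5 + 0.5·26.4, so 0.9a_A = 74.7 and a_A = 83.
Then a_B = 26.4 + 0.2·83 = 43.

83, 43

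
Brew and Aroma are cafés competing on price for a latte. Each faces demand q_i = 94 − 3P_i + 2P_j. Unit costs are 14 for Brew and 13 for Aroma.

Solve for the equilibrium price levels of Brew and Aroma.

33.8125, 33.4375

Brew's profit: π = (P_{Brew} − 14)(94 − 3P_{Brew} + 2P_{Aroma}).
∂π/∂P_{Brew} = 136 − 6P_{Brew} + 2P_{Aroma} = 0 ⇒ P_{Brew} = 68/3 + (1/3)P_{Aroma}.
Similarly P_{Aroma} = 133/6 + (1/3)P_{Brew}.
Solving the two reaction functions simultaneously: (1 − (1/3)(1/3))P_{Brew} = 68/3 + (1/3)·(133/6), so (8/9)P_{Brew} = 541/18 and P_{Brew} = 33.8125.
Then P_{Aroma} = 133/6 + (1/3)·33.8125 = 33.4375.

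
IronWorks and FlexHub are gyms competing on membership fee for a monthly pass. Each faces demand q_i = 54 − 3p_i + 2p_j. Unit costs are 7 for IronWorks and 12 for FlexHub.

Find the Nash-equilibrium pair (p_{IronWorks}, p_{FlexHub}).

IronWorks's profit: π = (p_{IronWorks} − 7)(54 − 3p_{IronWorks} + 2p_{FlexHub}).
∂π/∂p_{IronWorks} = 75 − 6p_{IronWorks} + 2p_{FlexHub} = 0 ⇒ p_{IronWorks} = 12.5 + (1/3)p_{FlexHub}.
Similarly p_{FlexHub} = 15 + (1/3)p_{IronWorks}.
Plugging p_{FlexHub} into IronWorks's best response: p_{IronWorks} = 12.5 + (1/3)(15 + (1/3)p_{IronWorks}) ⇒ (8/9)p_{IronWorks} = 17.5, so p_{IronWorks} = 19.6875.
Then p_{FlexHub} = 15 + (1/3)·19.6875 = 21.5625.

19.6875, 21.5625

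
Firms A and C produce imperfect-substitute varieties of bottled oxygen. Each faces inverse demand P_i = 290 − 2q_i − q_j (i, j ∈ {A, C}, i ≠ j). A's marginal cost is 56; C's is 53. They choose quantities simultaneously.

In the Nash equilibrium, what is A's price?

Firm A's profit: π = q_A(290 − 2q_A − q_C) − 56q_A.
∂π/∂q_A = 234 − 4q_A − q_C = 0 ⇒ q_A = 58.5 − 0.25q_C.
Similarly q_C = 59.25 − 0.25q_A.
Substituting the second reaction function into the first: q_A = 58.5 − 0.25(59.25 − 0.25q_A), which gives 0.9375q_A = 43.6875 ⇒ q_A = 46.6.
Then q_C = 59.25 − 0.25·46.6 = 47.6.
P_A = 290 − 2·46.6 − 47.6 = 149.2.

149.2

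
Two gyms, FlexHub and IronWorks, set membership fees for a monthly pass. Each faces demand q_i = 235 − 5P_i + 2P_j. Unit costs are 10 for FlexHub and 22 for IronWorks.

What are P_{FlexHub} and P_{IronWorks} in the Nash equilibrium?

36.875, 41.875

FlexHub's profit: π = (P_{FlexHub} − 10)(235 − 5P_{FlexHub} + 2P_{IronWorks}).
∂π/∂P_{FlexHub} = 285 − 10P_{FlexHub} + 2P_{IronWorks} = 0 ⇒ P_{FlexHub} = 28.5 + 0.2P_{IronWorks}.
Similarly P_{IronWorks} = 34.5 + 0.2P_{FlexHub}.
Substituting the second reaction function into the first: P_{FlexHub} = 28.5 + 0.2(34.5 + 0.2P_{FlexHub}), which gives 0.96P_{FlexHub} = 35.4 ⇒ P_{FlexHub} = 36.875.
Then P_{IronWorks} = 34.5 + 0.2·36.875 = 41.875.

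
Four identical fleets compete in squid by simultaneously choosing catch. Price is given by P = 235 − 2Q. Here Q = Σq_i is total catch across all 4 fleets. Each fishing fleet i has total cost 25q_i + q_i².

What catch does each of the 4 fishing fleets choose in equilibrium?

17.5

A representative fishing fleet's profit is π_i = q_i(235 − 2Q) − 25q_i − q_i², with Q = q_i + Σ_{j≠i} q_j.
First-order condition: 210 − 6q_i − 2Σ_{j≠i} q_j = 0.
With identical fishing fleets, set every q_j = q: then 210 − 6q − 6q = 0, i.e. q = 210/12 = 17.5.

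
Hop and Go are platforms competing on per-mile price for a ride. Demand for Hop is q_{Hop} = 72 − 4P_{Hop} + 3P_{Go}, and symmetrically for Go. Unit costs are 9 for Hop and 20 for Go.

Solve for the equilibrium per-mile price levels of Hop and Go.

Hop's profit: π = (P_{Hop} − 9)(72 − 4P_{Hop} + 3P_{Go}).
∂π/∂P_{Hop} = 108 − 8P_{Hop} + 3P_{Go} = 0 ⇒ P_{Hop} = 13.5 + 0.375P_{Go}.
Similarly P_{Go} = 19 + 0.375P_{Hop}.
Plugging P_{Go} into Hop's best response: P_{Hop} = 13.5 + 0.375(19 + 0.375P_{Hop}) ⇒ (55/64)P_{Hop} = 20.625, so P_{Hop} = 24.
Then P_{Go} = 19 + 0.375·24 = 28.

24, 28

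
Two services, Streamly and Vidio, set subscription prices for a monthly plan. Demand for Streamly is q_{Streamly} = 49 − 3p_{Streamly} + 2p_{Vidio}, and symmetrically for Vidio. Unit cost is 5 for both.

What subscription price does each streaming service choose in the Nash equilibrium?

16

Streamly's profit: π = (p_{Streamly} − 5)(49 − 3p_{Streamly} + 2p_{Vidio}).
∂π/∂p_{Streamly} = 64 − 6p_{Streamly} + 2p_{Vidio} = 0 ⇒ p_{Streamly} = 32/3 + (1/3)p_{Vidio}.
The game is symmetric, so in equilibrium p_{Vidio} = p_{Streamly}: the reaction function gives (2/3)p_{Streamly} = 32/3, hence p_{Streamly} = 16.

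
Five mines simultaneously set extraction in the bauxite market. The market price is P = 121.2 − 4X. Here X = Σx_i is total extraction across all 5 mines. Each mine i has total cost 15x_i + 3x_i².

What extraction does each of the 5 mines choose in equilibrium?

3.54

A representative mine's profit is π_i = x_i(121.2 − 4X) − 15x_i − 3x_i², with X = x_i + Σ_{j≠i} x_j.
First-order condition: 106.2 − 14x_i − 4Σ_{j≠i} x_j = 0.
Imposing symmetry (x_j = x for all j) turns Σ_{j≠i} x_j into 4x, so 106.2 = 30x and x = 3.54.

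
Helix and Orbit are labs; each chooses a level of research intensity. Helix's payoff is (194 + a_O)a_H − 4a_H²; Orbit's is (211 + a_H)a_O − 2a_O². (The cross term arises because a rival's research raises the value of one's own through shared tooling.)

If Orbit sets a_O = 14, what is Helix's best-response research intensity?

26

Expanding Helix's payoff: 194a_H + a_Oa_H − 4a_H².
∂π/∂a_H = 194 + a_O − 8a_H = 0, so a_H = 24.25 + 0.125a_O.
At a_O = 14: a_H = 24.25 + 0.125·14 = 26.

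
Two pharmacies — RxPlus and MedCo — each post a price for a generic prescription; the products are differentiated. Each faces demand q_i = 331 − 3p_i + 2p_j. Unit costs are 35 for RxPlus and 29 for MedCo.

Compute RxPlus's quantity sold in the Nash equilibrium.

RxPlus's profit: π = (p_{RxPlus} − 35)(331 − 3p_{RxPlus} + 2p_{MedCo}).
∂π/∂p_{RxPlus} = 436 − 6p_{RxPlus} + 2p_{MedCo} = 0 ⇒ p_{RxPlus} = 218/3 + (1/3)p_{MedCo}.
Similarly p_{MedCo} = 209/3 + (1/3)p_{RxPlus}.
Plugging p_{MedCo} into RxPlus's best response: p_{RxPlus} = 218/3 + (1/3)(209/3 + (1/3)p_{RxPlus}) ⇒ (8/9)p_{RxPlus} = 863/9, so p_{RxPlus} = 107.875.
Then p_{MedCo} = 209/3 + (1/3)·107.875 = 105.625.
q_{RxPlus} = 331 − 3·107.875 + 2·105.625 = 218.625.

218.625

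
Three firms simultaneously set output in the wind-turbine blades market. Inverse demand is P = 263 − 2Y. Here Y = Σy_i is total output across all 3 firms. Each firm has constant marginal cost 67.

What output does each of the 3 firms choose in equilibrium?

A representative firm's profit is π_i = y_i(263 − 2Y) − 67y_i, with Y = y_i + Σ_{j≠i} y_j.
First-order condition: 196 − 4y_i − 2Σ_{j≠i} y_j = 0.
Imposing symmetry (y_j = y for all j) turns Σ_{j≠i} y_j into 2y, so 196 = 8y and y = 24.5.

24.5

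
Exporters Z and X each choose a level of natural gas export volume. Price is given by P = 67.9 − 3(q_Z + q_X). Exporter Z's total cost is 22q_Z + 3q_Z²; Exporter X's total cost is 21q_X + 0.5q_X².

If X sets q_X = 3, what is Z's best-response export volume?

Exporter Z's profit: π = q_Z(67.9 − 3(q_Z + q_X)) − 22q_Z − 3q_Z².
∂π/∂q_Z = 45.9 − 12q_Z − 3q_X = 0, so q_Z = 3.825 − 0.25q_X.
At q_X = 3: q_Z = 3.825 − 0.25·3 = 3.075.

3.075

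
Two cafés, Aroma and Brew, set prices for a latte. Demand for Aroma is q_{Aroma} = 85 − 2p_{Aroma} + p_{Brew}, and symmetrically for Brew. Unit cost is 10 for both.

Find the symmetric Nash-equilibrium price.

35

Aroma's profit: π = (p_{Aroma} − 10)(85 − 2p_{Aroma} + p_{Brew}).
∂π/∂p_{Aroma} = 105 − 4p_{Aroma} + p_{Brew} = 0 ⇒ p_{Aroma} = 26.25 + 0.25p_{Brew}.
By symmetry p_{Brew} = p_{Aroma}; substituting into the reaction function, 0.75p_{Aroma} = 26.25 and p_{Aroma} = 35.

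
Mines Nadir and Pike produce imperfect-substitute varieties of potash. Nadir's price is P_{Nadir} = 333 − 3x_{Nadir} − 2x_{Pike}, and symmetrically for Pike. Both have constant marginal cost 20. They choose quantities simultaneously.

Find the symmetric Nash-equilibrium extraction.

Mine Nadir's profit: π = x_{Nadir}(333 − 3x_{Nadir} − 2x_{Pike}) − 20x_{Nadir}.
∂π/∂x_{Nadir} = 313 − 6x_{Nadir} − 2x_{Pike} = 0 ⇒ x_{Nadir} = 313/6 − (1/3)x_{Pike}.
By symmetry x_{Pike} = x_{Nadir}; substituting into the reaction function, (4/3)x_{Nadir} = 313/6 and x_{Nadir} = 39.125.

39.125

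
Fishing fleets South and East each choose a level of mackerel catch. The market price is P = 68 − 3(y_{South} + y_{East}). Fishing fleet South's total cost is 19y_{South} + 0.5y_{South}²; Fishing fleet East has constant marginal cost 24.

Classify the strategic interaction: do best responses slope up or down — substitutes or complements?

Fishing fleet South's profit: π = y_{South}(68 − 3(y_{South} + y_{East})) − 19y_{South} − 0.5y_{South}².
∂π/∂y_{South} = 49 − 7y_{South} − 3y_{East} = 0, so y_{South} = 7 − (3/7)y_{East}.
The best-response slope dy_{South}/dy_{East} = −3/7 < 0: the reaction function is downward-sloping, so the choices are strategic substitutes.

strategic substitutes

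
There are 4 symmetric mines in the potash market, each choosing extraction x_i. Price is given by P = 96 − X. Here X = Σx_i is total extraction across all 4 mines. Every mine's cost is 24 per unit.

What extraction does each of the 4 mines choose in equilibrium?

14.4

A representative mine's profit is π_i = x_i(96 − X) − 24x_i, with X = x_i + Σ_{j≠i} x_j.
First-order condition: 72 − 2x_i − Σ_{j≠i} x_j = 0.
In a symmetric equilibrium every mine chooses the same x, so Σ_{j≠i} x_j = 3x. The condition becomes 72 − 5x = 0, giving x = 72/5 = 14.4.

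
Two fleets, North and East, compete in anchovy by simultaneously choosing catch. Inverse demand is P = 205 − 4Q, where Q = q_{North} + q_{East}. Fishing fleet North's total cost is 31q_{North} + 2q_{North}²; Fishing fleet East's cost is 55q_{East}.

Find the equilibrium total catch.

Fishing fleet North's profit: π = q_{North}(205 − 4(q_{North} + q_{East})) − 31q_{North} − 2q_{North}².
∂π/∂q_{North} = 174 − 12q_{North} − 4q_{East} = 0, so q_{North} = 14.5 − (1/3)q_{East}.
For East: ∂π/∂q_{East} = 150 − 8q_{East} − 4q_{North} = 0 ⇒ q_{East} = 18.75 − 0.5q_{North}.
Solving the two reaction functions simultaneously: (1 − (−1/3)(−0.5))q_{North} = 14.5 − (1/3)·18.75, so (5/6)q_{North} = 8.25 and q_{North} = 9.9.
Then q_{East} = 18.75 − 0.5·9.9 = 13.8.
Total catch: 9.9 + 13.8 = 23.7.

23.7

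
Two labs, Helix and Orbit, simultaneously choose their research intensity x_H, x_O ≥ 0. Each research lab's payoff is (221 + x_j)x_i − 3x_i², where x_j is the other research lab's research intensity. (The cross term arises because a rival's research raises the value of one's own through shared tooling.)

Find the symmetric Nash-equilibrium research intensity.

Helix's payoff is (221 + x_O)x_H − 3x_H².
∂π/∂x_H = 221 + x_O − 6x_H = 0, so x_H = 221/6 + (1/6)x_O.
By symmetry x_O = x_H; substituting into the reaction function, (5/6)x_H = 221/6 and x_H = 44.2.

44.2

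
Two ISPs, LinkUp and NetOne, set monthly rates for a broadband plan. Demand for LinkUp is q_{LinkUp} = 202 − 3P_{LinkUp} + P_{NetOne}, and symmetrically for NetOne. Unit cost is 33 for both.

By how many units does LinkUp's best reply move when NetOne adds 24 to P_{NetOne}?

4

LinkUp's profit: π = (P_{LinkUp} − 33)(202 − 3P_{LinkUp} + P_{NetOne}).
∂π/∂P_{LinkUp} = 301 − 6P_{LinkUp} + P_{NetOne} = 0 ⇒ P_{LinkUp} = 301/6 + (1/6)P_{NetOne}.
The reaction-function slope is 1/6, so a 24-unit rise in P_{NetOne} moves P_{LinkUp} by 1/6 × 24 = 4. LinkUp's best response rises — the actions are strategic complements.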